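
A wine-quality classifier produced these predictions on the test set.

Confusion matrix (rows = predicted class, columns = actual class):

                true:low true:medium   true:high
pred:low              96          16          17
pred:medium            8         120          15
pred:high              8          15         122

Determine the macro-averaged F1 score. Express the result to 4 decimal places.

Per-class F1 score (2·TP/(2·TP+FP+FN)):
  low: TP=96, FP=16+17=33, FN=8+8=16 → 192/241 = 0.79668
  medium: TP=120, FP=8+15=23, FN=16+15=31 → 240/294 = 0.81633
  high: TP=122, FP=8+15=23, FN=17+15=32 → 244/299 = 0.81605
Macro-F1 score = mean = (0.79668 + 0.81633 + 0.81605) / 3 = 0.8097

0.8097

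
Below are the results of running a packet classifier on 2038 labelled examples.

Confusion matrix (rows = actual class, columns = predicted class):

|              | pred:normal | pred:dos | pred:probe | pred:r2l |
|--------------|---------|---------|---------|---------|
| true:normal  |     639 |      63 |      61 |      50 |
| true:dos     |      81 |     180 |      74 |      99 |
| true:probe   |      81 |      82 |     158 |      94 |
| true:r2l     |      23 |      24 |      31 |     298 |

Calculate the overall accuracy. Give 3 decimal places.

0.626

Accuracy = trace / total = (639+180+158+298=1275) / 2038 = 1275/2038 = 0.626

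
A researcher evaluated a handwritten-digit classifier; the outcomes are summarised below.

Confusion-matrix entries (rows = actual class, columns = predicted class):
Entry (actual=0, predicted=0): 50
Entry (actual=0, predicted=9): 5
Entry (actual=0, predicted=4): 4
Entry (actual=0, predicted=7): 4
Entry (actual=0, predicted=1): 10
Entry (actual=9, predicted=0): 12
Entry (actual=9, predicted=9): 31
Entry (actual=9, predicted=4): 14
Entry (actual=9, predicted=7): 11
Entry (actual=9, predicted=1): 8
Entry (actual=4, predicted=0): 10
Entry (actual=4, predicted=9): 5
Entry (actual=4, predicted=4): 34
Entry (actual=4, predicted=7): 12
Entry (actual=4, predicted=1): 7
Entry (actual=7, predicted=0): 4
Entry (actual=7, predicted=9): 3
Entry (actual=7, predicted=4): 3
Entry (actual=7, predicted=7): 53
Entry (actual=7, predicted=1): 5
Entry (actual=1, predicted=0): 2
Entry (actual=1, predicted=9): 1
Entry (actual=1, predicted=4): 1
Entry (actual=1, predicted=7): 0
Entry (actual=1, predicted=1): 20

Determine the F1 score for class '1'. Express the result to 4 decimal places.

One-vs-rest for '1': TP = diagonal; FP = other classes predicted '1'; FN = '1' predicted as other.
F1 score = 2·TP/(2·TP+FP+FN).
1: TP=20, FP=10+8+7+5=30, FN=2+1+1+0=4 → 40/74 = 0.54054

0.5405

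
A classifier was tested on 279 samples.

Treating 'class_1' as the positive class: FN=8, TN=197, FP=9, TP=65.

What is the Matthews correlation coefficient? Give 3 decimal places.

0.843

MCC = (TP·TN − FP·FN) / √((TP+FP)(TP+FN)(TN+FP)(TN+FN))
Numerator = 65·197 − 9·8 = 12733
Denominator = √(74·73·206·205) = √228126460 = 15103.8558
MCC = 12733 / 15103.8558 = 0.843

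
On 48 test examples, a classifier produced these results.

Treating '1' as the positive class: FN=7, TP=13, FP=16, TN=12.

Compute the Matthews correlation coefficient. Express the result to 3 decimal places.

MCC = (TP·TN − FP·FN) / √((TP+FP)(TP+FN)(TN+FP)(TN+FN))
Numerator = 13·12 − 16·7 = 44
Denominator = √(29·20·28·19) = √308560 = 555.4818
MCC = 44 / 555.4818 = 0.079

0.079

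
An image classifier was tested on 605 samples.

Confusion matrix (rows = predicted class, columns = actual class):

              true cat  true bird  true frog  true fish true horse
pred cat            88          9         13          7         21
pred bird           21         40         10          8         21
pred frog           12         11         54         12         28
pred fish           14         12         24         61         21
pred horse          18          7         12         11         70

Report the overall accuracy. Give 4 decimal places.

0.5174

Accuracy = trace / total = (88+40+54+61+70=313) / 605 = 313/605 = 0.5174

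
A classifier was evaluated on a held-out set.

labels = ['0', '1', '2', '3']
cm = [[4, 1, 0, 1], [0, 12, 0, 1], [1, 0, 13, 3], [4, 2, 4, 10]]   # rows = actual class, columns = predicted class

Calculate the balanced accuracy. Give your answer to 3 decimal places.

Balanced accuracy = mean of per-class recall.
  0: recall = 4/6 = 0.6667
  1: recall = 12/13 = 0.9231
  2: recall = 13/17 = 0.7647
  3: recall = 10/20 = 0.5000
Mean = (0.6667 + 0.9231 + 0.7647 + 0.5000) / 4 = 0.714

0.714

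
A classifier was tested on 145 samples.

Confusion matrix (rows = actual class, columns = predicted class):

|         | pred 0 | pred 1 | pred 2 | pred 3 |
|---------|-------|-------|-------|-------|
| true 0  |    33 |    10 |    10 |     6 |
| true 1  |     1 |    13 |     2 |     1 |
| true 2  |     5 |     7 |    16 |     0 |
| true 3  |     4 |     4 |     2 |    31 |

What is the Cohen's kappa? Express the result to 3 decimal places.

Observed agreement pₒ = trace/N = 93/145 = 0.6414
Expected agreement pₑ = Σ (rowᵢ·colᵢ)/N² = (59·43 + 17·34 + 28·30 + 41·38)/145² = 0.2622
κ = (pₒ − pₑ)/(1 − pₑ) = (0.6414 − 0.2622)/(1 − 0.2622) = 0.514

0.514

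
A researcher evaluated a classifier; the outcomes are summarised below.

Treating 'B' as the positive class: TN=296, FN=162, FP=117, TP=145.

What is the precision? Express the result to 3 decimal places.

0.553

Precision = TP/(TP+FP) = 145/(145+117) = 145/262 = 0.553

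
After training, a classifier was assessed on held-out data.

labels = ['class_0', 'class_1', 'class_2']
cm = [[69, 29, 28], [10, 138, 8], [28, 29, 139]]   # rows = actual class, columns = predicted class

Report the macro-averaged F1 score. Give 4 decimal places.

Per-class F1 score (2·TP/(2·TP+FP+FN)):
  class_0: TP=69, FP=10+28=38, FN=29+28=57 → 138/233 = 0.59227
  class_1: TP=138, FP=29+29=58, FN=10+8=18 → 276/352 = 0.78409
  class_2: TP=139, FP=28+8=36, FN=28+29=57 → 278/371 = 0.74933
Macro-F1 score = mean = (0.59227 + 0.78409 + 0.74933) / 3 = 0.7086

0.7086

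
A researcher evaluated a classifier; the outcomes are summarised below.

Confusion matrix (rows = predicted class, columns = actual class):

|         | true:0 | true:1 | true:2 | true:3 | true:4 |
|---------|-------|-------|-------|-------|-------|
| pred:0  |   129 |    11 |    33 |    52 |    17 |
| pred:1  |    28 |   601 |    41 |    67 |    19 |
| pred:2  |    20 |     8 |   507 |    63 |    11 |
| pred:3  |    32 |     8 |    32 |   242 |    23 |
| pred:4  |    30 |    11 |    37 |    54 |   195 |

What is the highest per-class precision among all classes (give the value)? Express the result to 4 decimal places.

Per-class precision (TP/(TP+FP)):
  0: TP=129, FP=11+33+52+17=113 → 129/242 = 0.53306
  1: TP=601, FP=28+41+67+19=155 → 601/756 = 0.79497
  2: TP=507, FP=20+8+63+11=102 → 507/609 = 0.83251
  3: TP=242, FP=32+8+32+23=95 → 242/337 = 0.71810
  4: TP=195, FP=30+11+37+54=132 → 195/327 = 0.59633
Highest is class '2' with precision = 0.8325.

0.8325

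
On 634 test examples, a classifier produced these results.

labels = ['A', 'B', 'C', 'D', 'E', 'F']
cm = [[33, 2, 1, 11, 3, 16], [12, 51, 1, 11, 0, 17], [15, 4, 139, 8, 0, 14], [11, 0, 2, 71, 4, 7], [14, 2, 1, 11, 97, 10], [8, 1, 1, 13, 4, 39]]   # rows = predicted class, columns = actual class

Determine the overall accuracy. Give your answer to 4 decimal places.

0.6782

Accuracy = trace / total = (33+51+139+71+97+39=430) / 634 = 430/634 = 0.6782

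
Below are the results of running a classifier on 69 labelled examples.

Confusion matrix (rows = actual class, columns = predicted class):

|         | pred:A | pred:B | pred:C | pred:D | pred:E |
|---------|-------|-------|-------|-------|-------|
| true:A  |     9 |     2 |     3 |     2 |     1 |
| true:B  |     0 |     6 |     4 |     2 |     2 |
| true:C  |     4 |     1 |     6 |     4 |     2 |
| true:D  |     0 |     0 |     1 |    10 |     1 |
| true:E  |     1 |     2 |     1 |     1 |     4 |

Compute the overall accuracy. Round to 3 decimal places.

0.507

Accuracy = trace / total = (9+6+6+10+4=35) / 69 = 35/69 = 0.507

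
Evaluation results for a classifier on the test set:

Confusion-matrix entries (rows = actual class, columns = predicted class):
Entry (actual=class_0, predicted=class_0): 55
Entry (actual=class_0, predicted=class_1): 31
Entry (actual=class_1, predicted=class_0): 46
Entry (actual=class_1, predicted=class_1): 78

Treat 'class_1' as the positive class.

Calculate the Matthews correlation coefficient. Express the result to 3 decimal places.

0.264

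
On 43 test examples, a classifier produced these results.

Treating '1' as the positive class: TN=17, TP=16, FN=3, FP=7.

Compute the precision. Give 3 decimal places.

0.696

Precision = TP/(TP+FP) = 16/(16+7) = 16/23 = 0.696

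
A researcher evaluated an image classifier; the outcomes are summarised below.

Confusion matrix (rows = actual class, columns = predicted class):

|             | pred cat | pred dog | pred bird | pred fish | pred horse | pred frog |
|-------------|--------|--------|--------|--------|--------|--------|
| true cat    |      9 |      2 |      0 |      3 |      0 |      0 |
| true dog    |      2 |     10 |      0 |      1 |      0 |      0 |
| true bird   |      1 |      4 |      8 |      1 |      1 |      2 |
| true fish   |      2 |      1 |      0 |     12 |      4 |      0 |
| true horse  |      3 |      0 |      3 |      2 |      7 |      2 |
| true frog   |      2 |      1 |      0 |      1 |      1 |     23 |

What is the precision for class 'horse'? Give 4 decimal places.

Treat 'horse' as positive and all other classes as negative.
precision = TP/(TP+FP).
horse: TP=7, FP=0+0+1+4+1=6 → 7/13 = 0.53846

0.5385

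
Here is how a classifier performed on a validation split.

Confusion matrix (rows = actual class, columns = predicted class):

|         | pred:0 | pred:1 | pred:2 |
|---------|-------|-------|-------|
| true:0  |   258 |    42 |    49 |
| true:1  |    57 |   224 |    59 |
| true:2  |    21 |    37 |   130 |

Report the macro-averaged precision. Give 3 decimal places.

Per-class precision (TP/(TP+FP)):
  0: TP=258, FP=57+21=78 → 258/336 = 0.7679
  1: TP=224, FP=42+37=79 → 224/303 = 0.7393
  2: TP=130, FP=49+59=108 → 130/238 = 0.5462
Macro-precision = mean = (0.7679 + 0.7393 + 0.5462) / 3 = 0.684

0.684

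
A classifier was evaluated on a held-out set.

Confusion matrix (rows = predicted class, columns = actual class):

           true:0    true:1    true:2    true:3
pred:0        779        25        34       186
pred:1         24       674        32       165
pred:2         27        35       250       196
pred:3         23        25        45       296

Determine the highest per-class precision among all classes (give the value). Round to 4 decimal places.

0.7609

Per-class precision (TP/(TP+FP)):
  0: TP=779, FP=25+34+186=245 → 779/1024 = 0.76074
  1: TP=674, FP=24+32+165=221 → 674/895 = 0.75307
  2: TP=250, FP=27+35+196=258 → 250/508 = 0.49213
  3: TP=296, FP=23+25+45=93 → 296/389 = 0.76093
Highest is class '3' with precision = 0.7609.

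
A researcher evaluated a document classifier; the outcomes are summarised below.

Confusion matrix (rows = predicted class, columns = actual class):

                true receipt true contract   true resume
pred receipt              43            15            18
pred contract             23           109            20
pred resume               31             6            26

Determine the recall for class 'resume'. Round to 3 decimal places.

Take TP from the diagonal, FP from the rest of the 'resume' prediction marginal, FN from the rest of the 'resume' actual marginal.
recall = TP/(TP+FN).
resume: TP=26, FN=18+20=38 → 26/64 = 0.4063

0.406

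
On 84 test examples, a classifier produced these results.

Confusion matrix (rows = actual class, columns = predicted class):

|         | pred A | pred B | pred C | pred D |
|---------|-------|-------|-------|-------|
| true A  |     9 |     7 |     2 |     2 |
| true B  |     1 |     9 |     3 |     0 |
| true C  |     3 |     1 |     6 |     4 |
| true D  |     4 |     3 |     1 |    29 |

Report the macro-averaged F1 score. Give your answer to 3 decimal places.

Per-class F1 score (2·TP/(2·TP+FP+FN)):
  A: TP=9, FP=1+3+4=8, FN=7+2+2=11 → 18/37 = 0.4865
  B: TP=9, FP=7+1+3=11, FN=1+3+0=4 → 18/33 = 0.5455
  C: TP=6, FP=2+3+1=6, FN=3+1+4=8 → 12/26 = 0.4615
  D: TP=29, FP=2+0+4=6, FN=4+3+1=8 → 58/72 = 0.8056
Macro-F1 score = mean = (0.4865 + 0.5455 + 0.4615 + 0.8056) / 4 = 0.575

0.575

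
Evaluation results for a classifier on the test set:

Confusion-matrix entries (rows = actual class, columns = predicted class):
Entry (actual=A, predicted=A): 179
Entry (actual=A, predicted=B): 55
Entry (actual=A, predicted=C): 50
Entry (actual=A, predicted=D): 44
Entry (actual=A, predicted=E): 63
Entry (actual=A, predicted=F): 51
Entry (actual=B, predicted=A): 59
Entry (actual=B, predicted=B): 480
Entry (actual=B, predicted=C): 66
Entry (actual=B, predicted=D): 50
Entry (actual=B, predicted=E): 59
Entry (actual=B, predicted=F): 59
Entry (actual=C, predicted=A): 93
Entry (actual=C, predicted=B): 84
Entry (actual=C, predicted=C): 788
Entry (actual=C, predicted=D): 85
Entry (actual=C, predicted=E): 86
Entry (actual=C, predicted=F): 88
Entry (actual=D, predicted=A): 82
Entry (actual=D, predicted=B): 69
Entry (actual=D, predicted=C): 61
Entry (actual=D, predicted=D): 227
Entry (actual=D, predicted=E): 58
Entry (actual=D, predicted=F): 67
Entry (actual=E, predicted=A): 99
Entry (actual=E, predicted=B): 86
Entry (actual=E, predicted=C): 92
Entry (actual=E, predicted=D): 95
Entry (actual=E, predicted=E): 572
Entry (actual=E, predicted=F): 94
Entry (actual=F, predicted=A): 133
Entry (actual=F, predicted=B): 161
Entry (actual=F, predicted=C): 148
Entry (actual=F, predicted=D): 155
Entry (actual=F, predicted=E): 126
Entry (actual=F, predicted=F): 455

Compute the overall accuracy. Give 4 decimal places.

0.5175

Accuracy = trace / total = (179+480+788+227+572+455=2701) / 5219 = 2701/5219 = 0.5175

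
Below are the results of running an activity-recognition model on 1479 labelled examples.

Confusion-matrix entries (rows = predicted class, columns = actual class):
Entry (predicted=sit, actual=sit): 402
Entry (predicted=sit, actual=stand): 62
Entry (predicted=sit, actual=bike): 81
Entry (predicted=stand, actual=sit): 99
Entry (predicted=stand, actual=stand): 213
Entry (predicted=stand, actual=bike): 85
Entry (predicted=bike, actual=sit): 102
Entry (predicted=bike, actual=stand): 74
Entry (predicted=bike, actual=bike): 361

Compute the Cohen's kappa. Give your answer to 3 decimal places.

Observed agreement pₒ = trace/N = 976/1479 = 0.6599
Expected agreement pₑ = Σ (rowᵢ·colᵢ)/N² = (603·545 + 349·397 + 527·537)/1479² = 0.3430
κ = (pₒ − pₑ)/(1 − pₑ) = (0.6599 − 0.3430)/(1 − 0.3430) = 0.482

0.482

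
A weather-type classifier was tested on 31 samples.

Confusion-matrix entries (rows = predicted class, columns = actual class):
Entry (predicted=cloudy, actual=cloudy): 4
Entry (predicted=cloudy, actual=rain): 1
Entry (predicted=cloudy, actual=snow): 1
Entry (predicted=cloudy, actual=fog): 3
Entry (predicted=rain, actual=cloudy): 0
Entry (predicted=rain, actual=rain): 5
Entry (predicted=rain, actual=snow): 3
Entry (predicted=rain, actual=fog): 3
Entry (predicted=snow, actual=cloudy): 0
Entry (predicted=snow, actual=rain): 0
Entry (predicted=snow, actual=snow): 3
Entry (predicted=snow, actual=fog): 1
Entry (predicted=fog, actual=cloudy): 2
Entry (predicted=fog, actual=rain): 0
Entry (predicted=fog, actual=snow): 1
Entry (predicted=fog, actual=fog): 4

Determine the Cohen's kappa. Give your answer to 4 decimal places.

Observed agreement pₒ = trace/N = 16/31 = 0.51613
Expected agreement pₑ = Σ (rowᵢ·colᵢ)/N² = (6·9 + 6·11 + 8·4 + 11·7)/31² = 0.23829
κ = (pₒ − pₑ)/(1 − pₑ) = (0.51613 − 0.23829)/(1 − 0.23829) = 0.3648

0.3648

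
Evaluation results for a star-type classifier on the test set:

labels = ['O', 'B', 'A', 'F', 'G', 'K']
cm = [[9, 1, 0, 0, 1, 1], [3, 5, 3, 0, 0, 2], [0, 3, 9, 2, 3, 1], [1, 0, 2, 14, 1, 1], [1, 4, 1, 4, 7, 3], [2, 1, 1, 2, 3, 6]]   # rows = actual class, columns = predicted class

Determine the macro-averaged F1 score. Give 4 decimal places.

0.5066

Per-class F1 score (2·TP/(2·TP+FP+FN)):
  O: TP=9, FP=3+0+1+1+2=7, FN=1+0+0+1+1=3 → 18/28 = 0.64286
  B: TP=5, FP=1+3+0+4+1=9, FN=3+3+0+0+2=8 → 10/27 = 0.37037
  A: TP=9, FP=0+3+2+1+1=7, FN=0+3+2+3+1=9 → 18/34 = 0.52941
  F: TP=14, FP=0+0+2+4+2=8, FN=1+0+2+1+1=5 → 28/41 = 0.68293
  G: TP=7, FP=1+0+3+1+3=8, FN=1+4+1+4+3=13 → 14/35 = 0.40000
  K: TP=6, FP=1+2+1+1+3=8, FN=2+1+1+2+3=9 → 12/29 = 0.41379
Macro-F1 score = mean = (0.64286 + 0.37037 + 0.52941 + 0.68293 + 0.40000 + 0.41379) / 6 = 0.5066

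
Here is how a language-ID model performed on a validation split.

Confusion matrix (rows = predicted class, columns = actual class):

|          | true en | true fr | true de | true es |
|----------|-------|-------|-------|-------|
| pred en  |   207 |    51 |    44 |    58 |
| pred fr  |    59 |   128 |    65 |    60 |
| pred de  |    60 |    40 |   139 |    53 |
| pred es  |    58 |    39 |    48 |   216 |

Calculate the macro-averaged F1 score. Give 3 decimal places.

0.514

Per-class F1 score (2·TP/(2·TP+FP+FN)):
  en: TP=207, FP=51+44+58=153, FN=59+60+58=177 → 414/744 = 0.5565
  fr: TP=128, FP=59+65+60=184, FN=51+40+39=130 → 256/570 = 0.4491
  de: TP=139, FP=60+40+53=153, FN=44+65+48=157 → 278/588 = 0.4728
  es: TP=216, FP=58+39+48=145, FN=58+60+53=171 → 432/748 = 0.5775
Macro-F1 score = mean = (0.5565 + 0.4491 + 0.4728 + 0.5775) / 4 = 0.514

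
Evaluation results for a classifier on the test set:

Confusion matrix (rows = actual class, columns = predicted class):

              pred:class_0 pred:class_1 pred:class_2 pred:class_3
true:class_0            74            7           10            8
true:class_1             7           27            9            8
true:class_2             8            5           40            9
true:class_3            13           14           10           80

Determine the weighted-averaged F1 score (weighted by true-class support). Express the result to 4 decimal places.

Per-class F1 score (2·TP/(2·TP+FP+FN)):
  class_0: TP=74, FP=7+8+13=28, FN=7+10+8=25 → 148/201 = 0.73632
  class_1: TP=27, FP=7+5+14=26, FN=7+9+8=24 → 54/104 = 0.51923
  class_2: TP=40, FP=10+9+10=29, FN=8+5+9=22 → 80/131 = 0.61069
  class_3: TP=80, FP=8+8+9=25, FN=13+14+10=37 → 160/222 = 0.72072
Weighted-F1 score = Σ (supportᵢ/N)·F1 scoreᵢ with N=329: (99/329)·0.73632 + (51/329)·0.51923 + (62/329)·0.61069 + (117/329)·0.72072 = 0.6734

0.6734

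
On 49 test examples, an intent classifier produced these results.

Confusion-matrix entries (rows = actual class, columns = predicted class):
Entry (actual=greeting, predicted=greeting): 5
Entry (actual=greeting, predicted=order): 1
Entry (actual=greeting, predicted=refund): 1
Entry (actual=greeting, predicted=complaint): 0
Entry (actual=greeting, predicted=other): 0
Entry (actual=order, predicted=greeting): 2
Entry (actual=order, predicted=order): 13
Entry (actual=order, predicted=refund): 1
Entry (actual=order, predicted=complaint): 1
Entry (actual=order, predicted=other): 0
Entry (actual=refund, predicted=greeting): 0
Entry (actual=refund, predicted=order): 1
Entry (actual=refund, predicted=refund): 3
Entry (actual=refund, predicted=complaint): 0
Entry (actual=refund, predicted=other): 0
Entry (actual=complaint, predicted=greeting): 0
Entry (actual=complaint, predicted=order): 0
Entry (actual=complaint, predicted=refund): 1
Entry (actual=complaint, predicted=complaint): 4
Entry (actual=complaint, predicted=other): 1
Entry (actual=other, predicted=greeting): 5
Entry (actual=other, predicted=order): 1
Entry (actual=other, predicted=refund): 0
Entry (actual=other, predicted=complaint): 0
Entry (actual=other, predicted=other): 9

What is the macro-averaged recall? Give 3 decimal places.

Per-class recall (TP/(TP+FN)):
  greeting: TP=5, FN=1+1+0+0=2 → 5/7 = 0.7143
  order: TP=13, FN=2+1+1+0=4 → 13/17 = 0.7647
  refund: TP=3, FN=0+1+0+0=1 → 3/4 = 0.7500
  complaint: TP=4, FN=0+0+1+1=2 → 4/6 = 0.6667
  other: TP=9, FN=5+1+0+0=6 → 9/15 = 0.6000
Macro-recall = mean = (0.7143 + 0.7647 + 0.7500 + 0.6667 + 0.6000) / 5 = 0.699

0.699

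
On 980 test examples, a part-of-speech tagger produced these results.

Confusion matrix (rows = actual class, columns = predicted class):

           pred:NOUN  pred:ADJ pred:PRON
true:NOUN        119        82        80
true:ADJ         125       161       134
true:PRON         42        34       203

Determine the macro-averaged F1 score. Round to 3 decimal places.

Per-class F1 score (2·TP/(2·TP+FP+FN)):
  NOUN: TP=119, FP=125+42=167, FN=82+80=162 → 238/567 = 0.4198
  ADJ: TP=161, FP=82+34=116, FN=125+134=259 → 322/697 = 0.4620
  PRON: TP=203, FP=80+134=214, FN=42+34=76 → 406/696 = 0.5833
Macro-F1 score = mean = (0.4198 + 0.4620 + 0.5833) / 3 = 0.488

0.488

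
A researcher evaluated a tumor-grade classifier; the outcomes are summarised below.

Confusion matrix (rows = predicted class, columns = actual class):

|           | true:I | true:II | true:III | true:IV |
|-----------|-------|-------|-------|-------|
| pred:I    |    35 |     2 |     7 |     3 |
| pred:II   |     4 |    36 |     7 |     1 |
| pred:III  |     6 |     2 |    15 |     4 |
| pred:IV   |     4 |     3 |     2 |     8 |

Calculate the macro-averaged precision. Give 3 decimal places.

Per-class precision (TP/(TP+FP)):
  I: TP=35, FP=2+7+3=12 → 35/47 = 0.7447
  II: TP=36, FP=4+7+1=12 → 36/48 = 0.7500
  III: TP=15, FP=6+2+4=12 → 15/27 = 0.5556
  IV: TP=8, FP=4+3+2=9 → 8/17 = 0.4706
Macro-precision = mean = (0.7447 + 0.7500 + 0.5556 + 0.4706) / 4 = 0.630

0.630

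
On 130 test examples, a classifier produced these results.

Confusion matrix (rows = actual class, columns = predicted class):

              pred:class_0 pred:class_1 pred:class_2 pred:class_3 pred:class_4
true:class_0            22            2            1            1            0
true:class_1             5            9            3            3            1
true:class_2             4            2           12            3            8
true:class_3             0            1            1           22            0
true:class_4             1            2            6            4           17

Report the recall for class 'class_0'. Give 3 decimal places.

One-vs-rest for 'class_0': TP = diagonal; FP = other classes predicted 'class_0'; FN = 'class_0' predicted as other.
recall = TP/(TP+FN).
class_0: TP=22, FN=2+1+1+0=4 → 22/26 = 0.8462

0.846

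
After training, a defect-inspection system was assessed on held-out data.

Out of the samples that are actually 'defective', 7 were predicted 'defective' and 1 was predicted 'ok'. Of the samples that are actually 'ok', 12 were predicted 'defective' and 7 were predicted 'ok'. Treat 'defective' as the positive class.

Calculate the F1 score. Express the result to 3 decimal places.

0.519

Precision = TP/(TP+FP) = 7/19 = 0.3684
Recall = TP/(TP+FN) = 7/8 = 0.8750
F1 = 2·TP/(2·TP+FP+FN) = 14/27 = 0.519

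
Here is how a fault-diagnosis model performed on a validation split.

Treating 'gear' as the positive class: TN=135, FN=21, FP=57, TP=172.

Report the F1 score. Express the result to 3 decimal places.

0.815

Precision = TP/(TP+FP) = 172/229 = 0.7511
Recall = TP/(TP+FN) = 172/193 = 0.8912
F1 = 2·TP/(2·TP+FP+FN) = 344/422 = 0.815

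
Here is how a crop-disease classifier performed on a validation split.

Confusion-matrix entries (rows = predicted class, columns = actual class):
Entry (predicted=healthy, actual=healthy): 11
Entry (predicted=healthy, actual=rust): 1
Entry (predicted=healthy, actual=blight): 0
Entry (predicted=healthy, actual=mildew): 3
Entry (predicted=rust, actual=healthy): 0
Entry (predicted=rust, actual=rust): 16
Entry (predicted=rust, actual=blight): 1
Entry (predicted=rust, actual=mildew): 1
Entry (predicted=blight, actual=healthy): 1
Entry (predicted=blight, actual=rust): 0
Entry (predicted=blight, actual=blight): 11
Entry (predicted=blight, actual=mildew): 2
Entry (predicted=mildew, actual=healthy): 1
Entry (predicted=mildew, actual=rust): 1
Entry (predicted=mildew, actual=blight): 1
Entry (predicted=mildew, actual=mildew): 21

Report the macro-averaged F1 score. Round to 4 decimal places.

0.8282

Per-class F1 score (2·TP/(2·TP+FP+FN)):
  healthy: TP=11, FP=1+0+3=4, FN=0+1+1=2 → 22/28 = 0.78571
  rust: TP=16, FP=0+1+1=2, FN=1+0+1=2 → 32/36 = 0.88889
  blight: TP=11, FP=1+0+2=3, FN=0+1+1=2 → 22/27 = 0.81481
  mildew: TP=21, FP=1+1+1=3, FN=3+1+2=6 → 42/51 = 0.82353
Macro-F1 score = mean = (0.78571 + 0.88889 + 0.81481 + 0.82353) / 4 = 0.8282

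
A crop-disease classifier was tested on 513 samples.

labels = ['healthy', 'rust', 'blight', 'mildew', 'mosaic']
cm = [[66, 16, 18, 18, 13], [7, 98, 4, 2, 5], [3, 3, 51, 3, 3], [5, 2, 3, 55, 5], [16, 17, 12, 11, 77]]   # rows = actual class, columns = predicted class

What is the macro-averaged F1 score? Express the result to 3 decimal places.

Per-class F1 score (2·TP/(2·TP+FP+FN)):
  healthy: TP=66, FP=7+3+5+16=31, FN=16+18+18+13=65 → 132/228 = 0.5789
  rust: TP=98, FP=16+3+2+17=38, FN=7+4+2+5=18 → 196/252 = 0.7778
  blight: TP=51, FP=18+4+3+12=37, FN=3+3+3+3=12 → 102/151 = 0.6755
  mildew: TP=55, FP=18+2+3+11=34, FN=5+2+3+5=15 → 110/159 = 0.6918
  mosaic: TP=77, FP=13+5+3+5=26, FN=16+17+12+11=56 → 154/236 = 0.6525
Macro-F1 score = mean = (0.5789 + 0.7778 + 0.6755 + 0.6918 + 0.6525) / 5 = 0.675

0.675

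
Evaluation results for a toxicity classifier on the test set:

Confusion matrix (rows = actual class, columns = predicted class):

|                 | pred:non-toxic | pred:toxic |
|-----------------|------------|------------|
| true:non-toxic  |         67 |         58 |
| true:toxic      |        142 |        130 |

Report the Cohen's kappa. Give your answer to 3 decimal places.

Observed agreement pₒ = trace/N = 197/397 = 0.4962
Expected agreement pₑ = Σ (rowᵢ·colᵢ)/N² = (125·209 + 272·188)/397² = 0.4902
κ = (pₒ − pₑ)/(1 − pₑ) = (0.4962 − 0.4902)/(1 − 0.4902) = 0.012

0.012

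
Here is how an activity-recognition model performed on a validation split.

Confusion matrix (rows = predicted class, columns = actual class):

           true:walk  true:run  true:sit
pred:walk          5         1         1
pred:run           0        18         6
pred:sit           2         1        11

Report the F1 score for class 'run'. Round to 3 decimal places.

0.818

Treat 'run' as positive and all other classes as negative.
F1 score = 2·TP/(2·TP+FP+FN).
run: TP=18, FP=0+6=6, FN=1+1=2 → 36/44 = 0.8182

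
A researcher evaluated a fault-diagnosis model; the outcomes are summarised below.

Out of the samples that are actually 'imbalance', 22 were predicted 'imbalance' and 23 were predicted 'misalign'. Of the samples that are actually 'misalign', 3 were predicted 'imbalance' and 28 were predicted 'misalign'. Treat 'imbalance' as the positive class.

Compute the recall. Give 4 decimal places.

Recall = TP/(TP+FN) = 22/(22+23) = 22/45 = 0.4889

0.4889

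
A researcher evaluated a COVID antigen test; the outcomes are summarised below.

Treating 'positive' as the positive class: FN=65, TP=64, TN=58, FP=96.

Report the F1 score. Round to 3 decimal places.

Precision = TP/(TP+FP) = 64/160 = 0.4000
Recall = TP/(TP+FN) = 64/129 = 0.4961
F1 = 2·TP/(2·TP+FP+FN) = 128/289 = 0.443

0.443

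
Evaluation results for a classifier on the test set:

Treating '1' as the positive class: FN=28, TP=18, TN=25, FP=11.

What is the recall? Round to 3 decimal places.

Recall = TP/(TP+FN) = 18/(18+28) = 18/46 = 0.391

0.391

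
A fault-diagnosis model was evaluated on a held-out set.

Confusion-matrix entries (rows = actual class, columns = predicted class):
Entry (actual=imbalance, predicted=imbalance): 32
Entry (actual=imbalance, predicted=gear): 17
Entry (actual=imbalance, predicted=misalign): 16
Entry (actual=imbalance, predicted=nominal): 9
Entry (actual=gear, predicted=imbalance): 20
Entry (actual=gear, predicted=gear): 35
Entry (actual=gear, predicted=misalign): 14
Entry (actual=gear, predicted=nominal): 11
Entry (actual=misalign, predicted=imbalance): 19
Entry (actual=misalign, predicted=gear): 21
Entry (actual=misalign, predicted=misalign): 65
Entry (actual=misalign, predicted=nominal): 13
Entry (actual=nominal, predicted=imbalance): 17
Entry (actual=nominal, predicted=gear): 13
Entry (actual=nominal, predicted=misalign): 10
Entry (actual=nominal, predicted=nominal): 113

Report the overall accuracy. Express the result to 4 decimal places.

Accuracy = trace / total = (32+35+65+113=245) / 425 = 245/425 = 0.5765

0.5765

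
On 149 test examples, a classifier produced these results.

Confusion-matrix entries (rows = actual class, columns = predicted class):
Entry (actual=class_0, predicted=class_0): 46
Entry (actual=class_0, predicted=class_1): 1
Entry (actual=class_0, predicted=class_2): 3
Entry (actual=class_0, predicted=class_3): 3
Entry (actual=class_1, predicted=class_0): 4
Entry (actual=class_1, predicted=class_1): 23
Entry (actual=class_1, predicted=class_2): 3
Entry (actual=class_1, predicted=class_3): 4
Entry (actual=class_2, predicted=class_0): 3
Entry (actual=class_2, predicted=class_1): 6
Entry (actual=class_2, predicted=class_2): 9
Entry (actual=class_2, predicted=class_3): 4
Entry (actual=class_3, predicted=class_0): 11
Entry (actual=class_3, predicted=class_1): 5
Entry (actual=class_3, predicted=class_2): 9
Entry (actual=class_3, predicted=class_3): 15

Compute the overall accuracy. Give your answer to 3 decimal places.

Accuracy = trace / total = (46+23+9+15=93) / 149 = 93/149 = 0.624

0.624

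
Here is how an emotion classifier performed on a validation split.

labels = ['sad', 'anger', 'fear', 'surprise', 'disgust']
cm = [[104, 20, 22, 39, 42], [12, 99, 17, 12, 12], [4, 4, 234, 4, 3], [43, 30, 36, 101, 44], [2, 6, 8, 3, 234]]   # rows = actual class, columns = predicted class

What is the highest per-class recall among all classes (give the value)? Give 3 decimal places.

Per-class recall (TP/(TP+FN)):
  sad: TP=104, FN=20+22+39+42=123 → 104/227 = 0.4581
  anger: TP=99, FN=12+17+12+12=53 → 99/152 = 0.6513
  fear: TP=234, FN=4+4+4+3=15 → 234/249 = 0.9398
  surprise: TP=101, FN=43+30+36+44=153 → 101/254 = 0.3976
  disgust: TP=234, FN=2+6+8+3=19 → 234/253 = 0.9249
Highest is class 'fear' with recall = 0.940.

0.940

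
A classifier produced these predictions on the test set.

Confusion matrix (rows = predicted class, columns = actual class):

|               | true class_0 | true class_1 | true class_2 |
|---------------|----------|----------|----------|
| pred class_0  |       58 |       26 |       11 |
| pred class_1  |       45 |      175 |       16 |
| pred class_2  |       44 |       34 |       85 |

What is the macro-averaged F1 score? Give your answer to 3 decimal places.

0.614

Per-class F1 score (2·TP/(2·TP+FP+FN)):
  class_0: TP=58, FP=26+11=37, FN=45+44=89 → 116/242 = 0.4793
  class_1: TP=175, FP=45+16=61, FN=26+34=60 → 350/471 = 0.7431
  class_2: TP=85, FP=44+34=78, FN=11+16=27 → 170/275 = 0.6182
Macro-F1 score = mean = (0.4793 + 0.7431 + 0.6182) / 3 = 0.614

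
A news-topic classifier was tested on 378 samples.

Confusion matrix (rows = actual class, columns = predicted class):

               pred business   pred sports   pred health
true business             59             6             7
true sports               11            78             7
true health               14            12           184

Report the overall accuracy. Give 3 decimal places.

0.849

Accuracy = trace / total = (59+78+184=321) / 378 = 321/378 = 0.849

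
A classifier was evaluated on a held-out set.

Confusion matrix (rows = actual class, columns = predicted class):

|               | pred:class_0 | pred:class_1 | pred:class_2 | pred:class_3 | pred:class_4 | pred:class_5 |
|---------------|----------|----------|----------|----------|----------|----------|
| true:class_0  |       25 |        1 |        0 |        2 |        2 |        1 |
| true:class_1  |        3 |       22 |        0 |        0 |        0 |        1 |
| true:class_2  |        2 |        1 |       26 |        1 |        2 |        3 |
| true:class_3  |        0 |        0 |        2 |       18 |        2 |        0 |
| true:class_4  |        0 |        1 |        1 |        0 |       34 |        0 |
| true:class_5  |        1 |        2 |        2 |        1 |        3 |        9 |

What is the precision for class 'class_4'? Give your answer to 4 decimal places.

0.7907

One-vs-rest for 'class_4': TP = diagonal; FP = other classes predicted 'class_4'; FN = 'class_4' predicted as other.
precision = TP/(TP+FP).
class_4: TP=34, FP=2+0+2+2+3=9 → 34/43 = 0.79070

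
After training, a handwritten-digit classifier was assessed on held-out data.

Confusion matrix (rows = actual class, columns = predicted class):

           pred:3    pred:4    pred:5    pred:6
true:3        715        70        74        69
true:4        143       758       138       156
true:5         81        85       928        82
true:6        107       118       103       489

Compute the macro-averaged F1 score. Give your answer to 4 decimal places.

Per-class F1 score (2·TP/(2·TP+FP+FN)):
  3: TP=715, FP=143+81+107=331, FN=70+74+69=213 → 1430/1974 = 0.72442
  4: TP=758, FP=70+85+118=273, FN=143+138+156=437 → 1516/2226 = 0.68104
  5: TP=928, FP=74+138+103=315, FN=81+85+82=248 → 1856/2419 = 0.76726
  6: TP=489, FP=69+156+82=307, FN=107+118+103=328 → 978/1613 = 0.60632
Macro-F1 score = mean = (0.72442 + 0.68104 + 0.76726 + 0.60632) / 4 = 0.6948

0.6948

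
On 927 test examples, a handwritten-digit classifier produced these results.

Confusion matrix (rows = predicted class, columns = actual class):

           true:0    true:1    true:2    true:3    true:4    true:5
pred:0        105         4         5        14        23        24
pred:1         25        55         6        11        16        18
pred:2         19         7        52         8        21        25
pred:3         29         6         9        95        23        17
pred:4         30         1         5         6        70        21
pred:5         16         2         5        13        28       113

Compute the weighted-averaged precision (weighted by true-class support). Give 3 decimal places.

Per-class precision (TP/(TP+FP)):
  0: TP=105, FP=4+5+14+23+24=70 → 105/175 = 0.6000
  1: TP=55, FP=25+6+11+16+18=76 → 55/131 = 0.4198
  2: TP=52, FP=19+7+8+21+25=80 → 52/132 = 0.3939
  3: TP=95, FP=29+6+9+23+17=84 → 95/179 = 0.5307
  4: TP=70, FP=30+1+5+6+21=63 → 70/133 = 0.5263
  5: TP=113, FP=16+2+5+13+28=64 → 113/177 = 0.6384
Weighted-precision = Σ (supportᵢ/N)·precisionᵢ with N=927: (224/927)·0.6000 + (75/927)·0.4198 + (82/927)·0.3939 + (147/927)·0.5307 + (181/927)·0.5263 + (218/927)·0.6384 = 0.551

0.551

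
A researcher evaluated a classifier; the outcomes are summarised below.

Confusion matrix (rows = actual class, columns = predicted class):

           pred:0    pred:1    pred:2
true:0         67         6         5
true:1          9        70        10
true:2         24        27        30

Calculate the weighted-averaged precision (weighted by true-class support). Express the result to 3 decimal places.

0.672

Per-class precision (TP/(TP+FP)):
  0: TP=67, FP=9+24=33 → 67/100 = 0.6700
  1: TP=70, FP=6+27=33 → 70/103 = 0.6796
  2: TP=30, FP=5+10=15 → 30/45 = 0.6667
Weighted-precision = Σ (supportᵢ/N)·precisionᵢ with N=248: (78/248)·0.6700 + (89/248)·0.6796 + (81/248)·0.6667 = 0.672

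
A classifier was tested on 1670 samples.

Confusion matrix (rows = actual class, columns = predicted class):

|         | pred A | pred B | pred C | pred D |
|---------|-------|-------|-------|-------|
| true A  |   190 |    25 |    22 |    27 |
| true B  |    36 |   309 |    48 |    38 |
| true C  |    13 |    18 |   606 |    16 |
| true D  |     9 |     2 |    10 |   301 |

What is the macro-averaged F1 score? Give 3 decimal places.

0.822

Per-class F1 score (2·TP/(2·TP+FP+FN)):
  A: TP=190, FP=36+13+9=58, FN=25+22+27=74 → 380/512 = 0.7422
  B: TP=309, FP=25+18+2=45, FN=36+48+38=122 → 618/785 = 0.7873
  C: TP=606, FP=22+48+10=80, FN=13+18+16=47 → 1212/1339 = 0.9052
  D: TP=301, FP=27+38+16=81, FN=9+2+10=21 → 602/704 = 0.8551
Macro-F1 score = mean = (0.7422 + 0.7873 + 0.9052 + 0.8551) / 4 = 0.822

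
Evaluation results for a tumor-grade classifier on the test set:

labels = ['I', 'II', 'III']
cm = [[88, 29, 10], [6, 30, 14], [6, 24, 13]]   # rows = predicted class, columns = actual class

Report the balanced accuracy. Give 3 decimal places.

Balanced accuracy = mean of per-class recall.
  I: recall = 88/100 = 0.8800
  II: recall = 30/83 = 0.3614
  III: recall = 13/37 = 0.3514
Mean = (0.8800 + 0.3614 + 0.3514) / 3 = 0.531

0.531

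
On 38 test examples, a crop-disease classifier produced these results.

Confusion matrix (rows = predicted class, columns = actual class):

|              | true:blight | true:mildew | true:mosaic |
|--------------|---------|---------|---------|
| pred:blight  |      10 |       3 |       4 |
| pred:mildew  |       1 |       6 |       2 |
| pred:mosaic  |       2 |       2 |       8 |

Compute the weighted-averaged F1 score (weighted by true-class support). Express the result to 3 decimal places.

Per-class F1 score (2·TP/(2·TP+FP+FN)):
  blight: TP=10, FP=3+4=7, FN=1+2=3 → 20/30 = 0.6667
  mildew: TP=6, FP=1+2=3, FN=3+2=5 → 12/20 = 0.6000
  mosaic: TP=8, FP=2+2=4, FN=4+2=6 → 16/26 = 0.6154
Weighted-F1 score = Σ (supportᵢ/N)·F1 scoreᵢ with N=38: (13/38)·0.6667 + (11/38)·0.6000 + (14/38)·0.6154 = 0.628

0.628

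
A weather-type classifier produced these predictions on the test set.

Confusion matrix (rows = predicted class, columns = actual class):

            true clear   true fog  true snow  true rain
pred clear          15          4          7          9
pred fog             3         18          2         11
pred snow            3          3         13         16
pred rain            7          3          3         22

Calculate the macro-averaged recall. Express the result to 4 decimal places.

Per-class recall (TP/(TP+FN)):
  clear: TP=15, FN=3+3+7=13 → 15/28 = 0.53571
  fog: TP=18, FN=4+3+3=10 → 18/28 = 0.64286
  snow: TP=13, FN=7+2+3=12 → 13/25 = 0.52000
  rain: TP=22, FN=9+11+16=36 → 22/58 = 0.37931
Macro-recall = mean = (0.53571 + 0.64286 + 0.52000 + 0.37931) / 4 = 0.5195

0.5195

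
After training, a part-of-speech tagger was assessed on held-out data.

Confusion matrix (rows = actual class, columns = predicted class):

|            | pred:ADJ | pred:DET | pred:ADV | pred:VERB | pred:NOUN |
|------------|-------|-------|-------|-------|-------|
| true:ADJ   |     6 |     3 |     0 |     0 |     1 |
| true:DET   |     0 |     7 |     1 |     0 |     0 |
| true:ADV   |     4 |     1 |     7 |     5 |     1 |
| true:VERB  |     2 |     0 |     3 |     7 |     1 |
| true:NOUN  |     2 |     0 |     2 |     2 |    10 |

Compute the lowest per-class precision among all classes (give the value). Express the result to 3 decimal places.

0.429

Per-class precision (TP/(TP+FP)):
  ADJ: TP=6, FP=0+4+2+2=8 → 6/14 = 0.4286
  DET: TP=7, FP=3+1+0+0=4 → 7/11 = 0.6364
  ADV: TP=7, FP=0+1+3+2=6 → 7/13 = 0.5385
  VERB: TP=7, FP=0+0+5+2=7 → 7/14 = 0.5000
  NOUN: TP=10, FP=1+0+1+1=3 → 10/13 = 0.7692
Lowest is class 'ADJ' with precision = 0.429.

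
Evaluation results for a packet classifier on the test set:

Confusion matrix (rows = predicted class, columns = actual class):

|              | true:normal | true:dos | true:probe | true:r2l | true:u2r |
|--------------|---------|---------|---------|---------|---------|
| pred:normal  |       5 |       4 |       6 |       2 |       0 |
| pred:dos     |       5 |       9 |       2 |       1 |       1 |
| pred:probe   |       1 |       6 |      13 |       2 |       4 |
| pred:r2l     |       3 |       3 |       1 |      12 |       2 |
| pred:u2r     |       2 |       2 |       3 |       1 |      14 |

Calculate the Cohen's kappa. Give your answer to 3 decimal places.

Observed agreement pₒ = trace/N = 53/104 = 0.5096
Expected agreement pₑ = Σ (rowᵢ·colᵢ)/N² = (16·17 + 24·18 + 25·26 + 18·21 + 21·22)/104² = 0.2028
κ = (pₒ − pₑ)/(1 − pₑ) = (0.5096 − 0.2028)/(1 − 0.2028) = 0.385

0.385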